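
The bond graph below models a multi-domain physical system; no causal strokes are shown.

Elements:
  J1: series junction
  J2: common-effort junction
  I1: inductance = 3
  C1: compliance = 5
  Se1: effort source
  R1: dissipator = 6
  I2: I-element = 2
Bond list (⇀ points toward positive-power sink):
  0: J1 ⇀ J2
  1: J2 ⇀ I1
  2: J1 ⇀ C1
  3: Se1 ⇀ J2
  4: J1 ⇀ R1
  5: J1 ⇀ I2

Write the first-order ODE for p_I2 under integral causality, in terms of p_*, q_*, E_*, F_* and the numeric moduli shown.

dp_I2/dt = -E_Se1 - 3*p_I2 - q_C1/5

#3 |J2  (Se1: effort source, stroke at far end)
#0 |J1  (common-e at J2 fixed by 3)
#1 |I1  (common-e at J2 fixed by 3)
#2 |J1  (C1 outputs effort q/C1)
#5 |I2  (I2 outputs flow p/I2)
#4 |J1  (1-jn J1 has f-setter on 5)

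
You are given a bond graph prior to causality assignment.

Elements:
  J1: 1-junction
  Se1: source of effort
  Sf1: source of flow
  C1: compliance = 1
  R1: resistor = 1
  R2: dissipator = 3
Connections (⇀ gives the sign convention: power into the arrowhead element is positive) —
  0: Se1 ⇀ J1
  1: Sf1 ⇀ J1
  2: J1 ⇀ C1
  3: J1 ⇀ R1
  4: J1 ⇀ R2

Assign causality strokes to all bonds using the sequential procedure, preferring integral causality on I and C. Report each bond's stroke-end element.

β0 stroke→J1  (Se1: effort source, stroke at far end)
β1 stroke→Sf1  (source Sf1 imposes f)
β2 stroke→J1  (J1: bond 1 brought flow, rest push out)
β3 stroke→J1  (common-f at J1 fixed by 1)
β4 stroke→J1  (J1: bond 1 brought flow, rest push out)

b0 |J1
b1 |Sf1
b2 |J1
b3 |J1
b4 |J1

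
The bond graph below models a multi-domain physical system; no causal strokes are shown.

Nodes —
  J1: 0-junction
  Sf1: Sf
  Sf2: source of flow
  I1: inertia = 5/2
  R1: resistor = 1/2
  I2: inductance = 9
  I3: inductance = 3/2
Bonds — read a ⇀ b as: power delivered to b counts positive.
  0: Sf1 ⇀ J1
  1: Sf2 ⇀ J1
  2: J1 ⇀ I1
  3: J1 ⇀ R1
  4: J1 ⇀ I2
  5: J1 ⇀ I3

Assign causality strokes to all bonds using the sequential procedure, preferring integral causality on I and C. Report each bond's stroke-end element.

bond 0 |Sf1
bond 1 |Sf2
bond 2 |I1
bond 3 |J1
bond 4 |I2
bond 5 |I3

b0 →Sf1  (Sf1 (Sf) sets flow on bond)
b1 →Sf2  (Sf2 fixes flow; stroke at Sf2)
b2 →I1  (I1: I, integral causality)
b4 →I2  (I2 integral (f out))
b5 →I3  (I3 integral (f out))
b3 →J1  (J1: last free bond brings effort in)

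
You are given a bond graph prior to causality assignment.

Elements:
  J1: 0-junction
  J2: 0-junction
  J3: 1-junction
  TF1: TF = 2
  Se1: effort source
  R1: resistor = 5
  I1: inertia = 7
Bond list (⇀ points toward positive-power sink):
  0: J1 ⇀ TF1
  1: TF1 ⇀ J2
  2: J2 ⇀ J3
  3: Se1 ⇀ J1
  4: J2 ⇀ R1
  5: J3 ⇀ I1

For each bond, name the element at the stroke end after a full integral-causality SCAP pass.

b0 |TF1
b1 |J2
b2 |J3
b3 |J1
b4 |R1
b5 |I1

b3 stroke→J1  (source Se1 imposes e)
b0 stroke→TF1  (0-jn J1 has e-setter on 3)
b1 stroke→J2  (TF1 one-in-one-out from 0)
b2 stroke→J3  (common-e at J2 fixed by 1)
b4 stroke→R1  (J2: bond 1 brought effort, rest push out)
b5 stroke→I1  (J3 needs exactly one f-in)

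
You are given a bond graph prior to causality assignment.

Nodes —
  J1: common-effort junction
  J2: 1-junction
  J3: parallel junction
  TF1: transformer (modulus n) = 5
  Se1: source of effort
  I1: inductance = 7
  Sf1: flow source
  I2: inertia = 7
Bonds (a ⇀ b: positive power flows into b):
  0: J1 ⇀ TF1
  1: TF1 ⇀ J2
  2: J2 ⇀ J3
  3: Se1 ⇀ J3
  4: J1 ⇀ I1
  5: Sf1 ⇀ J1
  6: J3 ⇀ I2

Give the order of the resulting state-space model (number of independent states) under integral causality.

2  (I1, I2 all integral)

#3 |J3  (source Se1 imposes e)
#5 |Sf1  (Sf1 fixes flow; stroke at Sf1)
#2 |J2  (0-jn J3 has e-setter on 3)
#6 |I2  (common-e at J3 fixed by 3)
#1 |TF1  (J2 needs exactly one f-in)
#0 |J1  (through TF1, causality passes straight; one stroke at TF1)
#4 |I1  (0-jn J1 has e-setter on 0)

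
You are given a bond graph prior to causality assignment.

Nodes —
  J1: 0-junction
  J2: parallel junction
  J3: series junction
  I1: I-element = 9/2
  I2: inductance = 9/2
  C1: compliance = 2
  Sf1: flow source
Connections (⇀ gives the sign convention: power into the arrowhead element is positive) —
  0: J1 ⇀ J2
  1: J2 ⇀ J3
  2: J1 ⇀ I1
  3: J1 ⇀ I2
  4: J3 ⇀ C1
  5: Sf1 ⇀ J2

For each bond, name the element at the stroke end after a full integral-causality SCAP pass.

bond 5 →Sf1  (Sf1: flow source, stroke at near end)
bond 2 →I1  (I1 outputs flow p/I1)
bond 3 →I2  (I2 integral (f out))
bond 0 →J1  (J1 needs exactly one e-in)
bond 1 →J2  (J2 needs exactly one e-in)
bond 4 →J3  (J3: bond 1 brought flow, rest push out)

b0 |J1
b1 |J2
b2 |I1
b3 |I2
b4 |J3
b5 |Sf1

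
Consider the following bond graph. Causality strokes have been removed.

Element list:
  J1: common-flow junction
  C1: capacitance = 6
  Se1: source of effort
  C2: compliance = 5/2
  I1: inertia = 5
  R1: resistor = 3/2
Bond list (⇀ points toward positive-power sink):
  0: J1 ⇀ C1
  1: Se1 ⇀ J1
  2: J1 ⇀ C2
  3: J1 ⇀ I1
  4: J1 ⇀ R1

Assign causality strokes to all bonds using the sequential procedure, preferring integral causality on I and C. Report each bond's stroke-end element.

bond 0 →J1
bond 1 →J1
bond 2 →J1
bond 3 →I1
bond 4 →J1

β1 →J1  (Se1: effort source, stroke at far end)
β0 →J1  (C1: C, integral causality)
β2 →J1  (C2 outputs effort q/C2)
β3 →I1  (prefer integral on I1)
β4 →J1  (J1 flow already set via bond 3)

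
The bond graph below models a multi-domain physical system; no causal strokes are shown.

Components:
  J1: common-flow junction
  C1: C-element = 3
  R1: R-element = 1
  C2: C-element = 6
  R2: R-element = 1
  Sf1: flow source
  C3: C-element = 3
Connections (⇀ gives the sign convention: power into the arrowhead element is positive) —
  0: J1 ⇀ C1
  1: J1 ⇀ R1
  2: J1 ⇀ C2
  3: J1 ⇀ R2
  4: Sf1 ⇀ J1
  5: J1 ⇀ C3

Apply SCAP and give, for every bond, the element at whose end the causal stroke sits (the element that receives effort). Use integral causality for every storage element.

β4 stroke at Sf1  (Sf1 (Sf) sets flow on bond)
β0 stroke at J1  (J1: bond 4 brought flow, rest push out)
β1 stroke at J1  (J1: bond 4 brought flow, rest push out)
β2 stroke at J1  (common-f at J1 fixed by 4)
β3 stroke at J1  (1-jn J1 has f-setter on 4)
β5 stroke at J1  (1-jn J1 has f-setter on 4)

#0 |J1
#1 |J1
#2 |J1
#3 |J1
#4 |Sf1
#5 |J1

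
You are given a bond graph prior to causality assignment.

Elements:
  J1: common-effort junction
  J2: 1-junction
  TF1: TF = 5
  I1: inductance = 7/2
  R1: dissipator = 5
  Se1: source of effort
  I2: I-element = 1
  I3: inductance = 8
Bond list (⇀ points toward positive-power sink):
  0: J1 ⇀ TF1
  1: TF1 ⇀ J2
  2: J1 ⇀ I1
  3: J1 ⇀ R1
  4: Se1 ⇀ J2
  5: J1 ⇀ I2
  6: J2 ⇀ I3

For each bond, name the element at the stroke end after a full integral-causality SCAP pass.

#4 stroke→J2  (source Se1 imposes e)
#2 stroke→I1  (I1: I, integral causality)
#5 stroke→I2  (I2 integral (f out))
#6 stroke→I3  (I3: I, integral causality)
#1 stroke→J2  (J2 flow already set via bond 6)
#0 stroke→TF1  (TF1 one-in-one-out from 1)
#3 stroke→J1  (only one effort-in slot at J1)

b0 stroke at TF1
b1 stroke at J2
b2 stroke at I1
b3 stroke at J1
b4 stroke at J2
b5 stroke at I2
b6 stroke at I3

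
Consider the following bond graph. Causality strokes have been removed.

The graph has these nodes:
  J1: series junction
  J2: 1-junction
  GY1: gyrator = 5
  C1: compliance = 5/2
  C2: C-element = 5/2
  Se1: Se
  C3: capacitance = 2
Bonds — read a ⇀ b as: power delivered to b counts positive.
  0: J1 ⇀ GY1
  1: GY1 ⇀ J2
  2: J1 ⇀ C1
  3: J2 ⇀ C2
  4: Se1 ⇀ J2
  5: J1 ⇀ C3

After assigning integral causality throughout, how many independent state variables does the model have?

3  (C1, C2, C3 all integral)

β4 |J2  (Se1 (Se) sets effort on bond)
β2 |J1  (C1: C, integral causality)
β3 |J2  (C2: C, integral causality)
β1 |GY1  (J2 needs exactly one f-in)
β0 |GY1  (GY GY1: same side as bond 1)
β5 |J1  (common-f at J1 fixed by 0)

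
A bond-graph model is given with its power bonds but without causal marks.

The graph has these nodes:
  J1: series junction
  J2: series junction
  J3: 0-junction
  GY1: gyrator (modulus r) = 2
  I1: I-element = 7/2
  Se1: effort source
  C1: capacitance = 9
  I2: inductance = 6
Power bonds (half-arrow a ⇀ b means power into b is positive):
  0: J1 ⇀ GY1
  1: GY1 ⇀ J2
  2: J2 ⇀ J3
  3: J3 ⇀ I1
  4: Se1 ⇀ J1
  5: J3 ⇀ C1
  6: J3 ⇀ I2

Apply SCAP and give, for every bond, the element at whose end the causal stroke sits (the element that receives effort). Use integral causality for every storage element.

b0 |GY1
b1 |GY1
b2 |J2
b3 |I1
b4 |J1
b5 |J3
b6 |I2

#4 →J1  (Se1 (Se) sets effort on bond)
#0 →GY1  (J1 needs exactly one f-in)
#1 →GY1  (through GY1, causality inverts; strokes same side of GY1)
#2 →J2  (J2: bond 1 brought flow, rest push out)
#3 →I1  (I1: I, integral causality)
#5 →J3  (C1: C, integral causality)
#6 →I2  (0-jn J3 has e-setter on 5)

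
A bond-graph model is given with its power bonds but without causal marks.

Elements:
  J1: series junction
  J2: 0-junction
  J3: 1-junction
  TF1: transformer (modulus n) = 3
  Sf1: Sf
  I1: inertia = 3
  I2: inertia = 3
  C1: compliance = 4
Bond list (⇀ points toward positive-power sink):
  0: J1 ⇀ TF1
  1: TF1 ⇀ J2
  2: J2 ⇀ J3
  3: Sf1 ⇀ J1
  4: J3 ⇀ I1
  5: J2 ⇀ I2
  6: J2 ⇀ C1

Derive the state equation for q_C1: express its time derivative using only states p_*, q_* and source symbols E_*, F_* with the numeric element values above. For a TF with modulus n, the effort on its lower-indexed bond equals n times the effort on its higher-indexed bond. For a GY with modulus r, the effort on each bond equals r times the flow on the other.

dq_C1/dt = 3*F_Sf1 - p_I1/3 - p_I2/3

bond 3 stroke at Sf1  (Sf1 (Sf) sets flow on bond)
bond 0 stroke at J1  (J1: bond 3 brought flow, rest push out)
bond 1 stroke at TF1  (TF1: transformer flips bond 0)
bond 4 stroke at I1  (I1: I, integral causality)
bond 2 stroke at J3  (1-jn J3 has f-setter on 4)
bond 5 stroke at I2  (I2: I, integral causality)
bond 6 stroke at J2  (only one effort-in slot at J2)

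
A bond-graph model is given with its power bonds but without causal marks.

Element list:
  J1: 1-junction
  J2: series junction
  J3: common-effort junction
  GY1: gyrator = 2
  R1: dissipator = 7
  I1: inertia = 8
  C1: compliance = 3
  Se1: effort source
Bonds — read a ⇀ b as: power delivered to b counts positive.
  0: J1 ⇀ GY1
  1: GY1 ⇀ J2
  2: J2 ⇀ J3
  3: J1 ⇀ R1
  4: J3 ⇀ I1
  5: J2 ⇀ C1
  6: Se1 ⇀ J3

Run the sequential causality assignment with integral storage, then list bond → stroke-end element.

#6 stroke at J3  (Se1: effort source, stroke at far end)
#2 stroke at J2  (J3 effort already set via bond 6)
#4 stroke at I1  (J3: bond 6 brought effort, rest push out)
#5 stroke at J2  (C1 integral (e out))
#1 stroke at GY1  (J2 needs exactly one f-in)
#0 stroke at GY1  (through GY1, causality inverts; strokes same side of GY1)
#3 stroke at J1  (common-f at J1 fixed by 0)

b0 stroke→GY1
b1 stroke→GY1
b2 stroke→J2
b3 stroke→J1
b4 stroke→I1
b5 stroke→J2
b6 stroke→J3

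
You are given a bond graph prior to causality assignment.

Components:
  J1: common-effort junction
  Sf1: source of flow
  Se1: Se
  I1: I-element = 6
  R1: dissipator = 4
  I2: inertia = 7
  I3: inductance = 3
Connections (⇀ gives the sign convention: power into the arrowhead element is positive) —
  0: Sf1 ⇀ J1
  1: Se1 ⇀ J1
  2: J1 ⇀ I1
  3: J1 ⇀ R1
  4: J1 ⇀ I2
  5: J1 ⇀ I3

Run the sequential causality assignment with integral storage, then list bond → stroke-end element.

β0 stroke→Sf1  (Sf1 (Sf) sets flow on bond)
β1 stroke→J1  (source Se1 imposes e)
β2 stroke→I1  (0-jn J1 has e-setter on 1)
β3 stroke→R1  (J1 effort already set via bond 1)
β4 stroke→I2  (J1: bond 1 brought effort, rest push out)
β5 stroke→I3  (J1: bond 1 brought effort, rest push out)

bond 0 stroke at Sf1
bond 1 stroke at J1
bond 2 stroke at I1
bond 3 stroke at R1
bond 4 stroke at I2
bond 5 stroke at I3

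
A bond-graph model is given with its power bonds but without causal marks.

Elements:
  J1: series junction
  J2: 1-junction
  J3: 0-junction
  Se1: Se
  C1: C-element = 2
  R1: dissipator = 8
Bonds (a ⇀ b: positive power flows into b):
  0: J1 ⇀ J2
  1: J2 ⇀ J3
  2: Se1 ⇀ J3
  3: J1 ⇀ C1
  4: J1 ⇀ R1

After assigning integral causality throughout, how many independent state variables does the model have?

1  (C1 all integral)

#2 →J3  (Se1: effort source, stroke at far end)
#1 →J2  (0-jn J3 has e-setter on 2)
#0 →J1  (J2 needs exactly one f-in)
#3 →J1  (C1 integral (e out))
#4 →R1  (closing 1-jn rule on J1)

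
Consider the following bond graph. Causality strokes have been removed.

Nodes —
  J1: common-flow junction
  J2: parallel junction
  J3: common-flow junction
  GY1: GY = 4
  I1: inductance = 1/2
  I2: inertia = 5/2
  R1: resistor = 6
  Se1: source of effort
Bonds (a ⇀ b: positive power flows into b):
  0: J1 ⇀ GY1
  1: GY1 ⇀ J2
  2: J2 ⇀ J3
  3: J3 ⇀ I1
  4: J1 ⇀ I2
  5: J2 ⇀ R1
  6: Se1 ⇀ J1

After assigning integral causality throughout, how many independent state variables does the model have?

2  (I1, I2 all integral)

b6 →J1  (source Se1 imposes e)
b3 →I1  (I1 outputs flow p/I1)
b2 →J3  (J3: bond 3 brought flow, rest push out)
b4 →I2  (prefer integral on I2)
b0 →J1  (J1 flow already set via bond 4)
b1 →J2  (GY1: gyrator matches bond 0)
b5 →R1  (common-e at J2 fixed by 1)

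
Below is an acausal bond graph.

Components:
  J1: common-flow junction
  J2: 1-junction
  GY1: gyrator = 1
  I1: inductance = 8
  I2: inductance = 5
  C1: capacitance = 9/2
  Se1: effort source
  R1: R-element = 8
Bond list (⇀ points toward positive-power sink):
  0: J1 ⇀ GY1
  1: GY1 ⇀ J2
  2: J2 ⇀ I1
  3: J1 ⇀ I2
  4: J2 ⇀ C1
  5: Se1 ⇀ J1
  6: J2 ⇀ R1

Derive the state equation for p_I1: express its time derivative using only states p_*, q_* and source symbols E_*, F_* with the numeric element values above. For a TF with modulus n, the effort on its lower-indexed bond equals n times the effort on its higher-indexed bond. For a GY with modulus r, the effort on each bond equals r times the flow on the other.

dp_I1/dt = -p_I1 + p_I2/5 - 2*q_C1/9

β5 |J1  (Se1: effort source, stroke at far end)
β2 |I1  (I1 outputs flow p/I1)
β1 |J2  (common-f at J2 fixed by 2)
β4 |J2  (1-jn J2 has f-setter on 2)
β6 |J2  (J2: bond 2 brought flow, rest push out)
β0 |J1  (through GY1, causality inverts; strokes same side of GY1)
β3 |I2  (J1: last free bond brings flow in)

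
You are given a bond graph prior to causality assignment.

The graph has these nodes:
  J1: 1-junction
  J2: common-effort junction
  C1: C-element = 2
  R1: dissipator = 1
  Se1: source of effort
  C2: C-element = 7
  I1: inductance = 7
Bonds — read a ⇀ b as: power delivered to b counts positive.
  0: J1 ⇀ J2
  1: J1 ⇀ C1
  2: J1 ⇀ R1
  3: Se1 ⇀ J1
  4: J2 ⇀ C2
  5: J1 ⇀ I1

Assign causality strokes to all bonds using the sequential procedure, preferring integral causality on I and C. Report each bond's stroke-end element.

b3 →J1  (source Se1 imposes e)
b1 →J1  (C1 integral (e out))
b4 →J2  (C2 integral (e out))
b0 →J1  (0-jn J2 has e-setter on 4)
b5 →I1  (prefer integral on I1)
b2 →J1  (common-f at J1 fixed by 5)

β0 |J1
β1 |J1
β2 |J1
β3 |J1
β4 |J2
β5 |I1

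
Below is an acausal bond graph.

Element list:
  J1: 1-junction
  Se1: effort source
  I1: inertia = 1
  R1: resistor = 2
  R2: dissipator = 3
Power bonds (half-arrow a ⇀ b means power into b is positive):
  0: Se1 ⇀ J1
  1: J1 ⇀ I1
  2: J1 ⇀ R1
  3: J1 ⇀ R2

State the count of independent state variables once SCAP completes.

1  (I1 all integral)

β0 stroke→J1  (source Se1 imposes e)
β1 stroke→I1  (prefer integral on I1)
β2 stroke→J1  (common-f at J1 fixed by 1)
β3 stroke→J1  (common-f at J1 fixed by 1)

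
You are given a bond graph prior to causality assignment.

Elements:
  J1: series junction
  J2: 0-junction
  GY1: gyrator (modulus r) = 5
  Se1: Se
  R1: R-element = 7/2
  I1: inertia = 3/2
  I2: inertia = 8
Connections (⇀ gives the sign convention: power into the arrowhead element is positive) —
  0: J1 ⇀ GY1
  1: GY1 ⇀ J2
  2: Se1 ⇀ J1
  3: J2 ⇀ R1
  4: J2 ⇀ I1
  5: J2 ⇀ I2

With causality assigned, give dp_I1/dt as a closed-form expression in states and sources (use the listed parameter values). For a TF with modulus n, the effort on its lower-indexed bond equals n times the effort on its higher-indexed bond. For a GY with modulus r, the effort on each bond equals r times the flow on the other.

dp_I1/dt = 7*E_Se1/10 - 7*p_I1/3 - 7*p_I2/16

bond 2 stroke at J1  (Se1: effort source, stroke at far end)
bond 0 stroke at GY1  (closing 1-jn rule on J1)
bond 1 stroke at GY1  (GY1 both-in/both-out from 0)
bond 4 stroke at I1  (I1: I, integral causality)
bond 5 stroke at I2  (I2: I, integral causality)
bond 3 stroke at J2  (J2 needs exactly one e-in)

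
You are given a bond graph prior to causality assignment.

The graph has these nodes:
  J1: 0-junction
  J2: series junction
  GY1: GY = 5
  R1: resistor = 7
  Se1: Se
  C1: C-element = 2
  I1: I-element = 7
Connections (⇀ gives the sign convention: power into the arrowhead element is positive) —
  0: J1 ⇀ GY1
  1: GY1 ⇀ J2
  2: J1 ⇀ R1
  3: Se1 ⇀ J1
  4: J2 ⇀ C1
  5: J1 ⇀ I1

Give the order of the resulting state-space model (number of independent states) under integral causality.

#3 |J1  (Se1 fixes effort; stroke away)
#0 |GY1  (J1 effort already set via bond 3)
#2 |R1  (J1: bond 3 brought effort, rest push out)
#5 |I1  (J1 effort already set via bond 3)
#1 |GY1  (GY1 both-in/both-out from 0)
#4 |J2  (J2: bond 1 brought flow, rest push out)

2  (C1, I1 all integral)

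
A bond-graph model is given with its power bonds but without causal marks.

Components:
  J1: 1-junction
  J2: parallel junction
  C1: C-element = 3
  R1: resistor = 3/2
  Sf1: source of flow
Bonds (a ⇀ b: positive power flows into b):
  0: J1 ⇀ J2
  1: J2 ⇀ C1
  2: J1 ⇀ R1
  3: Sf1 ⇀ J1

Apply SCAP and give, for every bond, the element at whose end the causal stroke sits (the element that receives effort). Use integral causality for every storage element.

bond 3 |Sf1  (Sf1: flow source, stroke at near end)
bond 0 |J1  (common-f at J1 fixed by 3)
bond 2 |J1  (J1: bond 3 brought flow, rest push out)
bond 1 |J2  (only one effort-in slot at J2)

β0 stroke→J1
β1 stroke→J2
β2 stroke→J1
β3 stroke→Sf1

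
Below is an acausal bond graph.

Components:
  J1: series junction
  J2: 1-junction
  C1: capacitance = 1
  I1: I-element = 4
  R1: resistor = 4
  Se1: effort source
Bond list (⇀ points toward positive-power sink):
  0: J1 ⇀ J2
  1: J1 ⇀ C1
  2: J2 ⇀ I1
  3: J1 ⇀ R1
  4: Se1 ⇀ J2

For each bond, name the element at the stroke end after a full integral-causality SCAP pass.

b4 |J2  (source Se1 imposes e)
b1 |J1  (prefer integral on C1)
b2 |I1  (I1 outputs flow p/I1)
b0 |J2  (1-jn J2 has f-setter on 2)
b3 |J1  (J1 flow already set via bond 0)

b0 stroke at J2
b1 stroke at J1
b2 stroke at I1
b3 stroke at J1
b4 stroke at J2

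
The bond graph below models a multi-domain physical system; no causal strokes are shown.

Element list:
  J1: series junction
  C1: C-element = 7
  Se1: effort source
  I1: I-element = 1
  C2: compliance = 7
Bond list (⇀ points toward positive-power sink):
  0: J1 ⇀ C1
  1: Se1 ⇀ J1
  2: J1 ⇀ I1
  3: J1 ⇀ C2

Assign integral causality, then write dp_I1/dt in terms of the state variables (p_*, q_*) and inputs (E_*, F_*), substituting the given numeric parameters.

b1 stroke→J1  (Se1 fixes effort; stroke away)
b0 stroke→J1  (C1 outputs effort q/C1)
b2 stroke→I1  (I1 outputs flow p/I1)
b3 stroke→J1  (1-jn J1 has f-setter on 2)

dp_I1/dt = E_Se1 - q_C1/7 - q_C2/7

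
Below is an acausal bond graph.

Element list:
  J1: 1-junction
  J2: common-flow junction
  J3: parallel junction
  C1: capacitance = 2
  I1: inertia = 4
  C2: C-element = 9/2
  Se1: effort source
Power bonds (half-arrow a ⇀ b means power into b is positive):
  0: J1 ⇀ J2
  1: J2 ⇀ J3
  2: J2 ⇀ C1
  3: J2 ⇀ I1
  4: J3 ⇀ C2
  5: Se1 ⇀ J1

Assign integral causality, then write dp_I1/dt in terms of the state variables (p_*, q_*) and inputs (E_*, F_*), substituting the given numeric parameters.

#5 stroke at J1  (source Se1 imposes e)
#0 stroke at J2  (only one flow-in slot at J1)
#2 stroke at J2  (C1 outputs effort q/C1)
#3 stroke at I1  (prefer integral on I1)
#1 stroke at J2  (J2: bond 3 brought flow, rest push out)
#4 stroke at J3  (only one effort-in slot at J3)

dp_I1/dt = E_Se1 - q_C1/2 - 2*q_C2/9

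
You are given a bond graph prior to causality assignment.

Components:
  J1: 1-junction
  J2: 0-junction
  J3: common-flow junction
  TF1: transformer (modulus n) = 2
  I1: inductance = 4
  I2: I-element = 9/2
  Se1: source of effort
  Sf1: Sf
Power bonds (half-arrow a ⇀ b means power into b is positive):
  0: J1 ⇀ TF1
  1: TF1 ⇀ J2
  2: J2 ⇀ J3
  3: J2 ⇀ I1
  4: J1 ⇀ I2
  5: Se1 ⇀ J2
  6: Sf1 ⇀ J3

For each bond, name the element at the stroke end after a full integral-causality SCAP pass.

β5 stroke at J2  (source Se1 imposes e)
β6 stroke at Sf1  (Sf1: flow source, stroke at near end)
β1 stroke at TF1  (common-e at J2 fixed by 5)
β2 stroke at J3  (0-jn J2 has e-setter on 5)
β3 stroke at I1  (J2 effort already set via bond 5)
β0 stroke at J1  (TF1: transformer flips bond 1)
β4 stroke at I2  (J1 needs exactly one f-in)

bond 0 stroke→J1
bond 1 stroke→TF1
bond 2 stroke→J3
bond 3 stroke→I1
bond 4 stroke→I2
bond 5 stroke→J2
bond 6 stroke→Sf1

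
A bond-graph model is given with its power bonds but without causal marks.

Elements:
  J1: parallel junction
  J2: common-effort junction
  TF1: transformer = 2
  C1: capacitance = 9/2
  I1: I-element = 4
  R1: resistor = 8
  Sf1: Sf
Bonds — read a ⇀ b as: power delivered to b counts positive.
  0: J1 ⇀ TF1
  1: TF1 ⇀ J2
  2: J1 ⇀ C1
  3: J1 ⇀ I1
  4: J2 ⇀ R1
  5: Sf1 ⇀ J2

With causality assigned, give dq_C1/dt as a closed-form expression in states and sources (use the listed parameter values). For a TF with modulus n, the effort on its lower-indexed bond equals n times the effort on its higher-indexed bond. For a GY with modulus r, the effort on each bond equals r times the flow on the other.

b5 →Sf1  (Sf1: flow source, stroke at near end)
b2 →J1  (C1 outputs effort q/C1)
b0 →TF1  (common-e at J1 fixed by 2)
b3 →I1  (J1 effort already set via bond 2)
b1 →J2  (TF TF1: opposite of bond 0)
b4 →R1  (J2 effort already set via bond 1)

dq_C1/dt = F_Sf1/2 - p_I1/4 - q_C1/144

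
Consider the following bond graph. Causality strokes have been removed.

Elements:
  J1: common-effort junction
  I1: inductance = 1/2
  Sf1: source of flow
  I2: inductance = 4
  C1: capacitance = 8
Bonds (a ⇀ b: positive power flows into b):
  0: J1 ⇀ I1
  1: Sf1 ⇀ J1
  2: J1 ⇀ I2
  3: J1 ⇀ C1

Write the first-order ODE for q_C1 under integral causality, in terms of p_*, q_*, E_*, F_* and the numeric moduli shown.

dq_C1/dt = F_Sf1 - 2*p_I1 - p_I2/4

bond 1 →Sf1  (Sf1 fixes flow; stroke at Sf1)
bond 0 →I1  (I1 outputs flow p/I1)
bond 2 →I2  (I2 integral (f out))
bond 3 →J1  (J1 needs exactly one e-in)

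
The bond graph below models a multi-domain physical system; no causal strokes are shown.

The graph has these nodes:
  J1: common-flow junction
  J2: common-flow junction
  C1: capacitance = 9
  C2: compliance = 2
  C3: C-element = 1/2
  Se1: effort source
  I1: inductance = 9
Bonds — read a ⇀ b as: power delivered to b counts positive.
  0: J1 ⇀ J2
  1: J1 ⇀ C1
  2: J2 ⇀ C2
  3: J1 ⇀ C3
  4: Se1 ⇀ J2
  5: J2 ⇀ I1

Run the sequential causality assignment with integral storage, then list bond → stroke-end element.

b0 →J2
b1 →J1
b2 →J2
b3 →J1
b4 →J2
b5 →I1

b4 →J2  (Se1 (Se) sets effort on bond)
b1 →J1  (C1 outputs effort q/C1)
b2 →J2  (C2 outputs effort q/C2)
b3 →J1  (prefer integral on C3)
b0 →J2  (only one flow-in slot at J1)
b5 →I1  (closing 1-jn rule on J2)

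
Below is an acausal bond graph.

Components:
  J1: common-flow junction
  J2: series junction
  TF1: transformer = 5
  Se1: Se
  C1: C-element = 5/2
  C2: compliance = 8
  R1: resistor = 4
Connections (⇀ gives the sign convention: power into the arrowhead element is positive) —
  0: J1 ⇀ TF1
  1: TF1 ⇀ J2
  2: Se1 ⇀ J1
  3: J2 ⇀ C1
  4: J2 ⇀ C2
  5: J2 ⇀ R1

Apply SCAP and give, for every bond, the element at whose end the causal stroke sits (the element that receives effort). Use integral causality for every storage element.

b2 stroke at J1  (Se1 (Se) sets effort on bond)
b0 stroke at TF1  (only one flow-in slot at J1)
b1 stroke at J2  (TF1: transformer flips bond 0)
b3 stroke at J2  (C1 integral (e out))
b4 stroke at J2  (C2 integral (e out))
b5 stroke at R1  (J2 needs exactly one f-in)

bond 0 |TF1
bond 1 |J2
bond 2 |J1
bond 3 |J2
bond 4 |J2
bond 5 |R1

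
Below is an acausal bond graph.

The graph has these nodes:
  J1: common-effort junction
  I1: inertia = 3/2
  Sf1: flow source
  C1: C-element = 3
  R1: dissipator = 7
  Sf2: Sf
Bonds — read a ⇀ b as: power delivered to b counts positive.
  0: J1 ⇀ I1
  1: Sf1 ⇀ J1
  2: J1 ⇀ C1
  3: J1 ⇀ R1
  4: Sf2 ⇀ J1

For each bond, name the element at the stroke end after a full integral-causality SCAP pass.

b1 →Sf1  (Sf1 (Sf) sets flow on bond)
b4 →Sf2  (Sf2: flow source, stroke at near end)
b0 →I1  (I1: I, integral causality)
b2 →J1  (prefer integral on C1)
b3 →R1  (common-e at J1 fixed by 2)

bond 0 →I1
bond 1 →Sf1
bond 2 →J1
bond 3 →R1
bond 4 →Sf2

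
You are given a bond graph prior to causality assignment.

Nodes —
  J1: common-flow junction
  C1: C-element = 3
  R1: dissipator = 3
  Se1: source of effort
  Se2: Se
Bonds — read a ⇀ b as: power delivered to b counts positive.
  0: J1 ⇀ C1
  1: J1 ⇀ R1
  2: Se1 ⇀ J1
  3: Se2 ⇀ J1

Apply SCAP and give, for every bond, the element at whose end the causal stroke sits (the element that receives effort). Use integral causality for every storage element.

bond 2 stroke at J1  (Se1: effort source, stroke at far end)
bond 3 stroke at J1  (source Se2 imposes e)
bond 0 stroke at J1  (C1 integral (e out))
bond 1 stroke at R1  (closing 1-jn rule on J1)

β0 stroke at J1
β1 stroke at R1
β2 stroke at J1
β3 stroke at J1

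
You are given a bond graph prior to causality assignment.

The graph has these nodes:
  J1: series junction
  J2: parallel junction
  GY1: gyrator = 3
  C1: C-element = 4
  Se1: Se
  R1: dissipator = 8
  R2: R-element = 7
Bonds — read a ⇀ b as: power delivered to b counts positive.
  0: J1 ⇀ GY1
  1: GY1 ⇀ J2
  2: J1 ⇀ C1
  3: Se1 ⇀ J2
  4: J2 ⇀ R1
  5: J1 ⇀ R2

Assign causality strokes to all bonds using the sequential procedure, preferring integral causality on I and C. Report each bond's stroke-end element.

bond 3 stroke→J2  (Se1 fixes effort; stroke away)
bond 1 stroke→GY1  (0-jn J2 has e-setter on 3)
bond 4 stroke→R1  (J2 effort already set via bond 3)
bond 0 stroke→GY1  (GY GY1: same side as bond 1)
bond 2 stroke→J1  (common-f at J1 fixed by 0)
bond 5 stroke→J1  (J1 flow already set via bond 0)

bond 0 →GY1
bond 1 →GY1
bond 2 →J1
bond 3 →J2
bond 4 →R1
bond 5 →J1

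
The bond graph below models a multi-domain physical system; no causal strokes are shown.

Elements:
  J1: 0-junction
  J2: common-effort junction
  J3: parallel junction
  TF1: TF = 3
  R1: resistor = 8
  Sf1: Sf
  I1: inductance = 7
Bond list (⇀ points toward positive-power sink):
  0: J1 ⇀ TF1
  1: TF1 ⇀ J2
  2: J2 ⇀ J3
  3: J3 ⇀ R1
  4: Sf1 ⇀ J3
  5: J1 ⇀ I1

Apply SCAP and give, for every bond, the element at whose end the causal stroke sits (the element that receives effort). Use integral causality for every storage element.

bond 0 stroke at J1
bond 1 stroke at TF1
bond 2 stroke at J2
bond 3 stroke at J3
bond 4 stroke at Sf1
bond 5 stroke at I1

b4 stroke→Sf1  (Sf1 (Sf) sets flow on bond)
b5 stroke→I1  (I1 integral (f out))
b0 stroke→J1  (only one effort-in slot at J1)
b1 stroke→TF1  (TF1: transformer flips bond 0)
b2 stroke→J2  (J2 needs exactly one e-in)
b3 stroke→J3  (only one effort-in slot at J3)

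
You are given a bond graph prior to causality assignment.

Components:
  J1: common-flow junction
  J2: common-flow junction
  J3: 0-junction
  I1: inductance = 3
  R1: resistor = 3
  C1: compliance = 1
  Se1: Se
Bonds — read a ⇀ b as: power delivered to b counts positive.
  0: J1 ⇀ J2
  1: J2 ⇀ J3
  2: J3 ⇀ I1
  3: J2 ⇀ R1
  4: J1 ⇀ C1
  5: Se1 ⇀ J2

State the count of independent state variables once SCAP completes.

β5 stroke→J2  (Se1 fixes effort; stroke away)
β2 stroke→I1  (I1 outputs flow p/I1)
β1 stroke→J3  (only one effort-in slot at J3)
β0 stroke→J2  (J2 flow already set via bond 1)
β3 stroke→J2  (1-jn J2 has f-setter on 1)
β4 stroke→J1  (common-f at J1 fixed by 0)

2  (C1, I1 all integral)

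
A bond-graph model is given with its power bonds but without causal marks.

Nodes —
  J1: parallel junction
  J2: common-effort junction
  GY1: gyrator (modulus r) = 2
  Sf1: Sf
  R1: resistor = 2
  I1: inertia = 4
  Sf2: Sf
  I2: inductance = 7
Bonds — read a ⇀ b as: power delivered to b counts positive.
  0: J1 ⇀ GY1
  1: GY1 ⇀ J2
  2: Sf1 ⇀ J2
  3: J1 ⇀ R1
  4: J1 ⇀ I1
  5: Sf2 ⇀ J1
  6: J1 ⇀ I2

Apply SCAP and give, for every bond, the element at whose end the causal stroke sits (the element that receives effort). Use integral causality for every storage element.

β0 stroke at J1
β1 stroke at J2
β2 stroke at Sf1
β3 stroke at R1
β4 stroke at I1
β5 stroke at Sf2
β6 stroke at I2

b2 →Sf1  (Sf1: flow source, stroke at near end)
b5 →Sf2  (Sf2 (Sf) sets flow on bond)
b1 →J2  (J2 needs exactly one e-in)
b0 →J1  (GY GY1: same side as bond 1)
b3 →R1  (common-e at J1 fixed by 0)
b4 →I1  (J1: bond 0 brought effort, rest push out)
b6 →I2  (0-jn J1 has e-setter on 0)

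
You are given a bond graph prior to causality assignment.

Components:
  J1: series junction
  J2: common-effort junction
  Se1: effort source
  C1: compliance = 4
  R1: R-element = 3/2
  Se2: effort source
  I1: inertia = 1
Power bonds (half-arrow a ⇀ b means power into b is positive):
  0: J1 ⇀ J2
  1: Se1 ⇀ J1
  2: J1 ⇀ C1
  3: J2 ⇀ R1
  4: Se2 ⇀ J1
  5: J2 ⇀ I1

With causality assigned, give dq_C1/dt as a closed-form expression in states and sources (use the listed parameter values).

b1 stroke at J1  (Se1: effort source, stroke at far end)
b4 stroke at J1  (source Se2 imposes e)
b2 stroke at J1  (C1 integral (e out))
b0 stroke at J2  (J1 needs exactly one f-in)
b3 stroke at R1  (J2: bond 0 brought effort, rest push out)
b5 stroke at I1  (J2 effort already set via bond 0)

dq_C1/dt = 2*E_Se1/3 + 2*E_Se2/3 + p_I1 - q_C1/6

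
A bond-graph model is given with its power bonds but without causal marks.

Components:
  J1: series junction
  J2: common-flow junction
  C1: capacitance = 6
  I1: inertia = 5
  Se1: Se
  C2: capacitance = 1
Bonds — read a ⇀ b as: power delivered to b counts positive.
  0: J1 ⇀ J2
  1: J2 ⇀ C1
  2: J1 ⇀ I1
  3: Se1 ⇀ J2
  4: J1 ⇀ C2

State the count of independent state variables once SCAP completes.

bond 3 |J2  (Se1: effort source, stroke at far end)
bond 1 |J2  (C1 integral (e out))
bond 0 |J1  (only one flow-in slot at J2)
bond 2 |I1  (I1 integral (f out))
bond 4 |J1  (J1: bond 2 brought flow, rest push out)

3  (C1, C2, I1 all integral)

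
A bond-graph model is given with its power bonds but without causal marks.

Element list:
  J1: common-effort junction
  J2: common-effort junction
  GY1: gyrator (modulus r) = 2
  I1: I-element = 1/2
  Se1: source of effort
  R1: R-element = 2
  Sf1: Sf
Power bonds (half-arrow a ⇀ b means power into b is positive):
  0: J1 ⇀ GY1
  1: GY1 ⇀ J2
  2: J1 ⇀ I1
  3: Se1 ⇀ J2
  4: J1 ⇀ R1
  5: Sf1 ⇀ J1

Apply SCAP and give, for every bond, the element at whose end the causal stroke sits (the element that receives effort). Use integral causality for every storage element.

β0 stroke→GY1
β1 stroke→GY1
β2 stroke→I1
β3 stroke→J2
β4 stroke→J1
β5 stroke→Sf1

β3 stroke at J2  (Se1 fixes effort; stroke away)
β5 stroke at Sf1  (Sf1 fixes flow; stroke at Sf1)
β1 stroke at GY1  (J2: bond 3 brought effort, rest push out)
β0 stroke at GY1  (GY1 both-in/both-out from 1)
β2 stroke at I1  (I1 integral (f out))
β4 stroke at J1  (only one effort-in slot at J1)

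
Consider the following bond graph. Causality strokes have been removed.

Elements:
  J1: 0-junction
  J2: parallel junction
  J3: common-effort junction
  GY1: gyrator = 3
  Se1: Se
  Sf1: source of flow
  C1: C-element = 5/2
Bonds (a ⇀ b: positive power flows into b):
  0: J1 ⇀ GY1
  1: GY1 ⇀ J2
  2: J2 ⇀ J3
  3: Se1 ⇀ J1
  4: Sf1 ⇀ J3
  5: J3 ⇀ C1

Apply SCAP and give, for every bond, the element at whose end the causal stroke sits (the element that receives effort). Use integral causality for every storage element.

#0 →GY1
#1 →GY1
#2 →J2
#3 →J1
#4 →Sf1
#5 →J3

b3 stroke→J1  (Se1: effort source, stroke at far end)
b4 stroke→Sf1  (Sf1: flow source, stroke at near end)
b0 stroke→GY1  (J1 effort already set via bond 3)
b1 stroke→GY1  (through GY1, causality inverts; strokes same side of GY1)
b2 stroke→J2  (only one effort-in slot at J2)
b5 stroke→J3  (closing 0-jn rule on J3)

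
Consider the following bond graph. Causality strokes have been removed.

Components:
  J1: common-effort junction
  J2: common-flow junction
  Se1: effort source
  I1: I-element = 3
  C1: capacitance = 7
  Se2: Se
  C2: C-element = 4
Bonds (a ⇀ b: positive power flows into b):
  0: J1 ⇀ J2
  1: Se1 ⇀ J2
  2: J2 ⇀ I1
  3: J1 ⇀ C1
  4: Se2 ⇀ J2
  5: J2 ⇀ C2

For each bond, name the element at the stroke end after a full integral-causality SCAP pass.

β0 stroke at J2
β1 stroke at J2
β2 stroke at I1
β3 stroke at J1
β4 stroke at J2
β5 stroke at J2

b1 |J2  (Se1: effort source, stroke at far end)
b4 |J2  (source Se2 imposes e)
b2 |I1  (prefer integral on I1)
b0 |J2  (J2: bond 2 brought flow, rest push out)
b5 |J2  (1-jn J2 has f-setter on 2)
b3 |J1  (closing 0-jn rule on J1)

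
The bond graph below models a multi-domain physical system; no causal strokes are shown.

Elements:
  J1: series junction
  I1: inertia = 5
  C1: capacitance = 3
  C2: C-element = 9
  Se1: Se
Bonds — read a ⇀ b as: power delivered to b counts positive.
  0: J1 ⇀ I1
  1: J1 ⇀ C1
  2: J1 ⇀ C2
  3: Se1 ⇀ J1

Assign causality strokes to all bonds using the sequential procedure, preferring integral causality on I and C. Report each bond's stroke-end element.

bond 0 stroke→I1
bond 1 stroke→J1
bond 2 stroke→J1
bond 3 stroke→J1

β3 |J1  (Se1: effort source, stroke at far end)
β0 |I1  (prefer integral on I1)
β1 |J1  (J1: bond 0 brought flow, rest push out)
β2 |J1  (J1 flow already set via bond 0)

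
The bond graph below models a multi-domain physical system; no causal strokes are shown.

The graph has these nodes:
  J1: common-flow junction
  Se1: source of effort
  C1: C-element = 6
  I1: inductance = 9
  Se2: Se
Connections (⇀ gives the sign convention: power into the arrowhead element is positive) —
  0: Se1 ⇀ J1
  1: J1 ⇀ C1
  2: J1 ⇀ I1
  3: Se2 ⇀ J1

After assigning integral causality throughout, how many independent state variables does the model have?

#0 |J1  (Se1 fixes effort; stroke away)
#3 |J1  (Se2 fixes effort; stroke away)
#1 |J1  (C1 integral (e out))
#2 |I1  (J1: last free bond brings flow in)

2  (C1, I1 all integral)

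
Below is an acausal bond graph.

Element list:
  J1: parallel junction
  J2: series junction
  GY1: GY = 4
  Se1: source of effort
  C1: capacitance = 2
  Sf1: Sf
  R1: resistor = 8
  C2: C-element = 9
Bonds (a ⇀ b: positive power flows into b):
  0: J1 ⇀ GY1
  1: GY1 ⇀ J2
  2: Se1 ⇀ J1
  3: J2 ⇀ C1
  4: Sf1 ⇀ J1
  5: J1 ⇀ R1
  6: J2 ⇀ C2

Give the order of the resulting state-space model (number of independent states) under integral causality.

#2 stroke→J1  (source Se1 imposes e)
#4 stroke→Sf1  (Sf1 fixes flow; stroke at Sf1)
#0 stroke→GY1  (0-jn J1 has e-setter on 2)
#5 stroke→R1  (0-jn J1 has e-setter on 2)
#1 stroke→GY1  (GY GY1: same side as bond 0)
#3 stroke→J2  (J2: bond 1 brought flow, rest push out)
#6 stroke→J2  (common-f at J2 fixed by 1)

2  (C1, C2 all integral)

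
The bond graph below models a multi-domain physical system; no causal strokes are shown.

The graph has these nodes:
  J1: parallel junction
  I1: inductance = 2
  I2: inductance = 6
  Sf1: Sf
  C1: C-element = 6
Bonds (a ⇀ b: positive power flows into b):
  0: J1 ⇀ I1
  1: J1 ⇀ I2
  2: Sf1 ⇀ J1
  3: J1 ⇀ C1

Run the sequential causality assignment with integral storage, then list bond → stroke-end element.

b2 stroke→Sf1  (Sf1 fixes flow; stroke at Sf1)
b0 stroke→I1  (I1: I, integral causality)
b1 stroke→I2  (prefer integral on I2)
b3 stroke→J1  (only one effort-in slot at J1)

#0 stroke at I1
#1 stroke at I2
#2 stroke at Sf1
#3 stroke at J1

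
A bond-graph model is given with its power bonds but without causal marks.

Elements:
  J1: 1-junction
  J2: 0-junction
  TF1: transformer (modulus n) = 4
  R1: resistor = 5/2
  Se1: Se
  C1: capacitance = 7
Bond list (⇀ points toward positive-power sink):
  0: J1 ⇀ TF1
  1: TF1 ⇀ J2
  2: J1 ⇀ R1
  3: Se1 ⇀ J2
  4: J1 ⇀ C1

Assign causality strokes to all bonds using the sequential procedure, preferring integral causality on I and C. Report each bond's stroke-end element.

β0 stroke at J1
β1 stroke at TF1
β2 stroke at R1
β3 stroke at J2
β4 stroke at J1

β3 stroke at J2  (Se1 (Se) sets effort on bond)
β1 stroke at TF1  (common-e at J2 fixed by 3)
β0 stroke at J1  (TF1: transformer flips bond 1)
β4 stroke at J1  (C1 outputs effort q/C1)
β2 stroke at R1  (closing 1-jn rule on J1)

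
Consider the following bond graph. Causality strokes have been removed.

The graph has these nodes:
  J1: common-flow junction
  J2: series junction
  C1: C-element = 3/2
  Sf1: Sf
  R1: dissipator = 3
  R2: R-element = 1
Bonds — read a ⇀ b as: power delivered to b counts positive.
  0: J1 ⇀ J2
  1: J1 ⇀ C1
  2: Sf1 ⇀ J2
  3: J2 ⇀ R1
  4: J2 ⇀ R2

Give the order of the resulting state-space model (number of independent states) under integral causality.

1  (C1 all integral)

β2 |Sf1  (Sf1: flow source, stroke at near end)
β0 |J2  (common-f at J2 fixed by 2)
β3 |J2  (common-f at J2 fixed by 2)
β4 |J2  (1-jn J2 has f-setter on 2)
β1 |J1  (J1 flow already set via bond 0)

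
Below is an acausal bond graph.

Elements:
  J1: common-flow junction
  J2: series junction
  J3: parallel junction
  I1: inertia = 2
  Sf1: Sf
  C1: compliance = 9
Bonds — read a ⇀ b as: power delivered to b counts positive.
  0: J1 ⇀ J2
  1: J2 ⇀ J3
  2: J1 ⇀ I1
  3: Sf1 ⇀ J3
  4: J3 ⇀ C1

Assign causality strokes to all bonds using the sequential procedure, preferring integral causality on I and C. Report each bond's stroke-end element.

b3 stroke at Sf1  (source Sf1 imposes f)
b2 stroke at I1  (I1: I, integral causality)
b0 stroke at J1  (common-f at J1 fixed by 2)
b1 stroke at J2  (common-f at J2 fixed by 0)
b4 stroke at J3  (closing 0-jn rule on J3)

#0 stroke→J1
#1 stroke→J2
#2 stroke→I1
#3 stroke→Sf1
#4 stroke→J3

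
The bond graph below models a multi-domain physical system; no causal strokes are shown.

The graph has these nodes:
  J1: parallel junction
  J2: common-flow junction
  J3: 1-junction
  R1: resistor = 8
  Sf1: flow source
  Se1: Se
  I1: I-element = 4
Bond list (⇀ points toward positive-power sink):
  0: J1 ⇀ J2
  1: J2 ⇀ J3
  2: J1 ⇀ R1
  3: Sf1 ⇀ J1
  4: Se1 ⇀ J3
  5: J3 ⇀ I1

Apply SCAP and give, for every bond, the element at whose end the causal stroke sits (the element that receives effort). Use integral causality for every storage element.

bond 0 →J2
bond 1 →J3
bond 2 →J1
bond 3 →Sf1
bond 4 →J3
bond 5 →I1

bond 3 stroke at Sf1  (Sf1 (Sf) sets flow on bond)
bond 4 stroke at J3  (Se1 (Se) sets effort on bond)
bond 5 stroke at I1  (I1 integral (f out))
bond 1 stroke at J3  (J3 flow already set via bond 5)
bond 0 stroke at J2  (1-jn J2 has f-setter on 1)
bond 2 stroke at J1  (J1 needs exactly one e-in)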